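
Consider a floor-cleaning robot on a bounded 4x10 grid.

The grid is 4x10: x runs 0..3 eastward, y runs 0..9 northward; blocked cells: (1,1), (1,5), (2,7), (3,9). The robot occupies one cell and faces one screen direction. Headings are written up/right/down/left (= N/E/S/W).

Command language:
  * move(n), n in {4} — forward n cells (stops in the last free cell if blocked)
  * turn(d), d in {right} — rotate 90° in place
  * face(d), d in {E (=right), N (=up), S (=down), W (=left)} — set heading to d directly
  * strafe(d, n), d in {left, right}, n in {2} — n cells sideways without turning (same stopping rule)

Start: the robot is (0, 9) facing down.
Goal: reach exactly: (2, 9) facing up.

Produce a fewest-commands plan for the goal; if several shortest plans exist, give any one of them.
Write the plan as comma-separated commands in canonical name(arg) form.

start: (0, 9) facing down
1. face(N) → (0, 9) facing up
2. strafe(right, 2) → (2, 9) facing up
nothing shorter than 2 reaches the goal.

face(N), strafe(right, 2)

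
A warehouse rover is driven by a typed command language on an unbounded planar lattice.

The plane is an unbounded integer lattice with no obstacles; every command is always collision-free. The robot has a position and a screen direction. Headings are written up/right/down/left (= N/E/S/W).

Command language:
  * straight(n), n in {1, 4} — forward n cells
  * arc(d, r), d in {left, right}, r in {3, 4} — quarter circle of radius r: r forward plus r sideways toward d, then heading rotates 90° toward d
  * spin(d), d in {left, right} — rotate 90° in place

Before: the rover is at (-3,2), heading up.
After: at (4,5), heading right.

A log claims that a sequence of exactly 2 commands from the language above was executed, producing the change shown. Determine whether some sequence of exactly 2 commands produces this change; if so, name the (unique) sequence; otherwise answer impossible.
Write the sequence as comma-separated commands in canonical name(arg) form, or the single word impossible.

arc(right, 3), straight(4)

key: order matters: swapping arc(right, 3) and straight(4) lands elsewhere
t0: at (-3,2), heading up
t=1 arc(right, 3) ⇒ at (0,5), heading right
t=2 straight(4) ⇒ at (4,5), heading right
uniquely the one of 64 2-step routes that fits.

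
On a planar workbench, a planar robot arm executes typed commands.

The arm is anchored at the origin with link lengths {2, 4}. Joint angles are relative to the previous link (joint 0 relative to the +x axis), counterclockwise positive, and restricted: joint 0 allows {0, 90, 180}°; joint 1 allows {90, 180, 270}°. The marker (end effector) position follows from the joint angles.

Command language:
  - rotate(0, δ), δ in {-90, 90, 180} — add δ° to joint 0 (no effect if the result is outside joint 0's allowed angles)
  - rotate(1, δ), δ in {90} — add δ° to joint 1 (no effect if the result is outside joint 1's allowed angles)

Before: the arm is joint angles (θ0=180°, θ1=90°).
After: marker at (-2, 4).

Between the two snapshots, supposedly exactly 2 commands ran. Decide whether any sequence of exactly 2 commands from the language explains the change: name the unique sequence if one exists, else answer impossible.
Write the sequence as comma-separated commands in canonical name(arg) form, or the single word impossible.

initial: joint angles (θ0=180°, θ1=90°)
step 1 (rotate(1, 90)): joint angles (θ0=180°, θ1=180°)
step 2 (rotate(1, 90)): joint angles (θ0=180°, θ1=270°)
uniquely the one of 16 2-step routes that fits.

rotate(1, 90), rotate(1, 90)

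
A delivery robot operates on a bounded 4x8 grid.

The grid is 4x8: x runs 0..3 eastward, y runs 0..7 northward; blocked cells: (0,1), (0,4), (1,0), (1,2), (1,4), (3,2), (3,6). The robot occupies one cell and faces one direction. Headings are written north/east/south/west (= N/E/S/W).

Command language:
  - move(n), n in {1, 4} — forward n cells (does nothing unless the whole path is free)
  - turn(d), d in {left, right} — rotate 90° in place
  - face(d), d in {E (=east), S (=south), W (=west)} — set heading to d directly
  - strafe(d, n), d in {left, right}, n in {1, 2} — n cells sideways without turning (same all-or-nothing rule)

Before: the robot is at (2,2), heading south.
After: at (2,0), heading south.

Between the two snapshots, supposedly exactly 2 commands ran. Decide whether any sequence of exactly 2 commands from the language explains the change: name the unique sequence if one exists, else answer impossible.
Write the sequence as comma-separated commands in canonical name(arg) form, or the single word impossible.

key: still facing S at the end — nothing in the sequence rotates
from: at (2,2), heading south
1. move(1) → at (2,1), heading south
2. move(1) → at (2,0), heading south
all 121 alternatives checked — unique.

move(1), move(1)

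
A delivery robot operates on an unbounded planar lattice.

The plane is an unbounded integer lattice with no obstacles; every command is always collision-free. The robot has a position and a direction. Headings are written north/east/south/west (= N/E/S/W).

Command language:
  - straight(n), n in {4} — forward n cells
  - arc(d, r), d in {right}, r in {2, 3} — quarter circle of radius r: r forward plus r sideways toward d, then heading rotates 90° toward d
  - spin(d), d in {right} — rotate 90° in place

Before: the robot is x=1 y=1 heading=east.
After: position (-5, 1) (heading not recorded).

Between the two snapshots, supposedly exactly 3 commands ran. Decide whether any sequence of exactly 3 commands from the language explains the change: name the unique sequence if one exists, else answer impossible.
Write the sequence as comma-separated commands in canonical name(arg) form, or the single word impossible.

spin(right), arc(right, 3), arc(right, 3)

key: running arc(right, 3) before spin(right) would end elsewhere — order is forced
t0: x=1 y=1 heading=east
t=1 spin(right) ⇒ x=1 y=1 heading=south
t=2 arc(right, 3) ⇒ x=-2 y=-2 heading=west
t=3 arc(right, 3) ⇒ x=-5 y=1 heading=north
uniquely the one of 64 3-step routes that fits.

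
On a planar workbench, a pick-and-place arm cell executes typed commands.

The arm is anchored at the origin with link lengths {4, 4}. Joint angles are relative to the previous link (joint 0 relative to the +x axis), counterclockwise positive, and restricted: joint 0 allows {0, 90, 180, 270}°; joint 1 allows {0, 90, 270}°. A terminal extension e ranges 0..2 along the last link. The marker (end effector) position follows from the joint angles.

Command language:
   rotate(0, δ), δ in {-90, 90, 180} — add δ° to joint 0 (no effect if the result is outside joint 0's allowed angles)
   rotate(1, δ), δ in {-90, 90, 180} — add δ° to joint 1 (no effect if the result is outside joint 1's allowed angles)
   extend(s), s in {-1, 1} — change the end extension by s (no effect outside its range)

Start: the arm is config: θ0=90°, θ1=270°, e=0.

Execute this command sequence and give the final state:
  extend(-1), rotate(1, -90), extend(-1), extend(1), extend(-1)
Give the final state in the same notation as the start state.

config: θ0=90°, θ1=270°, e=0

from: config: θ0=90°, θ1=270°, e=0
1. extend(-1) → config: θ0=90°, θ1=270°, e=0
2. rotate(1, -90) → config: θ0=90°, θ1=270°, e=0
3. extend(-1) → config: θ0=90°, θ1=270°, e=0
4. extend(1) → config: θ0=90°, θ1=270°, e=1
5. extend(-1) → config: θ0=90°, θ1=270°, e=0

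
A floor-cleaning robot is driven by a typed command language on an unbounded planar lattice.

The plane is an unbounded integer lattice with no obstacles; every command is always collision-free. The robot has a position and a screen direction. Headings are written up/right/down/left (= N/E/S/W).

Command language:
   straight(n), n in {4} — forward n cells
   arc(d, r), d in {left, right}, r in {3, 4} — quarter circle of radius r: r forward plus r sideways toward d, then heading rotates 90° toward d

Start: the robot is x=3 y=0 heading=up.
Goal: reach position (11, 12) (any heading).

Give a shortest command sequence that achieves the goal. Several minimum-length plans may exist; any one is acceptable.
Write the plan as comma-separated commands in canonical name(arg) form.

straight(4), arc(right, 4), arc(left, 4)

begin: x=3 y=0 heading=up
step 1 (straight(4)): x=3 y=4 heading=up
step 2 (arc(right, 4)): x=7 y=8 heading=right
step 3 (arc(left, 4)): x=11 y=12 heading=up
nothing shorter than 3 reaches the goal.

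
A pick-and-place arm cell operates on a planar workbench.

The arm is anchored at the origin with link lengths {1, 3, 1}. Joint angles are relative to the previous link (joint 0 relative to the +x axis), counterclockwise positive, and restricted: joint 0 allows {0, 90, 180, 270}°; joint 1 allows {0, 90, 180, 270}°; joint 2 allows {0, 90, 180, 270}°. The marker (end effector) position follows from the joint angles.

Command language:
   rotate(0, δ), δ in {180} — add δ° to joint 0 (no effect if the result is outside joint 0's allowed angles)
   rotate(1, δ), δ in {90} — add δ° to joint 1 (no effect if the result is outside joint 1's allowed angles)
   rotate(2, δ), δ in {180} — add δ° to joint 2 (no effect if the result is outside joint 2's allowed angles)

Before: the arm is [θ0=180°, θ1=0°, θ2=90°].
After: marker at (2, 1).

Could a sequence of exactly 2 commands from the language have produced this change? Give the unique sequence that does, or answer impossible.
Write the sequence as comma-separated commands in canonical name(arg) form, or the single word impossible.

t0: [θ0=180°, θ1=0°, θ2=90°]
t=1 rotate(1, 90) ⇒ [θ0=180°, θ1=90°, θ2=90°]
t=2 rotate(1, 90) ⇒ [θ0=180°, θ1=180°, θ2=90°]
all 9 alternatives checked — unique.

rotate(1, 90), rotate(1, 90)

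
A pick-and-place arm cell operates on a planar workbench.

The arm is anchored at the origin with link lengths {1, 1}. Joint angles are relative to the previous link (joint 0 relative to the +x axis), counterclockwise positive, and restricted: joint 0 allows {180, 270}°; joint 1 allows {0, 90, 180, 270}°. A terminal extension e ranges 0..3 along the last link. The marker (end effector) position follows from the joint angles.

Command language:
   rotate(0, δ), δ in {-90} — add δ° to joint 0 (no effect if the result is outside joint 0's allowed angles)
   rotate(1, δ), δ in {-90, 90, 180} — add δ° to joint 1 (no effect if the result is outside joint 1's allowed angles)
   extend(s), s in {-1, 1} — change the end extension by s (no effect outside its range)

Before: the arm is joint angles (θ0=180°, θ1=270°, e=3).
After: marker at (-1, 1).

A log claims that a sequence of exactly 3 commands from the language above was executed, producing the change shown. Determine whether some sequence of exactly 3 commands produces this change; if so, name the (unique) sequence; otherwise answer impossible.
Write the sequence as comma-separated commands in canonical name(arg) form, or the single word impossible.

extend(-1), extend(-1), extend(-1)

t0: joint angles (θ0=180°, θ1=270°, e=3)
[1] after extend(-1): joint angles (θ0=180°, θ1=270°, e=2)
[2] after extend(-1): joint angles (θ0=180°, θ1=270°, e=1)
[3] after extend(-1): joint angles (θ0=180°, θ1=270°, e=0)
no rival 3-sequence matches.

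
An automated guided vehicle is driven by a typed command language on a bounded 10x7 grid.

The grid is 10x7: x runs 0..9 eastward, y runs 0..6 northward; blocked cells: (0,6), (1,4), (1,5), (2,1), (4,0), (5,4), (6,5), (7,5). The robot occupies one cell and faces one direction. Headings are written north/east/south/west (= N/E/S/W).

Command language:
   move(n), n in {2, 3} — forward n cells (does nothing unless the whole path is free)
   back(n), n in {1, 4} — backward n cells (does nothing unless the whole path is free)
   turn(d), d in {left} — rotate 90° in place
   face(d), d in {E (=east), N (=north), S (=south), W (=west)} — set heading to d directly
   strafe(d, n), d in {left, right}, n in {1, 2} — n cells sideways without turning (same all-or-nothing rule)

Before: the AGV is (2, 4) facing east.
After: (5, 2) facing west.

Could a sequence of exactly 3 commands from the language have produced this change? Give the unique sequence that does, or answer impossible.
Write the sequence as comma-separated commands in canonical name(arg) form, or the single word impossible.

strafe(right, 2), move(3), face(W)

key: position moved to (5,2) AND the heading swung to W — translation plus rotation needed
initial: (2, 4) facing east
1. strafe(right, 2) → (2, 2) facing east
2. move(3) → (5, 2) facing east
3. face(W) → (5, 2) facing west
no rival 3-sequence matches.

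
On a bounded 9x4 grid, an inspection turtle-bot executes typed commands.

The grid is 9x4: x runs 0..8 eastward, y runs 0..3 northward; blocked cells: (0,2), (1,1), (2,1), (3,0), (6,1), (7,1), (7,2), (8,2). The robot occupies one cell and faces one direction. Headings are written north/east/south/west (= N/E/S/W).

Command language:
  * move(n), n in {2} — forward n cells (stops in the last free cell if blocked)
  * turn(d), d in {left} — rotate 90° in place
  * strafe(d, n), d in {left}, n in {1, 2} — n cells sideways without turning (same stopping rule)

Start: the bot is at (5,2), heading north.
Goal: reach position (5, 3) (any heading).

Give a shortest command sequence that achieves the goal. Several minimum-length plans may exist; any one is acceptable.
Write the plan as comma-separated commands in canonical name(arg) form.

start: at (5,2), heading north
[1] after move(2): at (5,3), heading north
shorter routes all fall short; 1 is best.

move(2)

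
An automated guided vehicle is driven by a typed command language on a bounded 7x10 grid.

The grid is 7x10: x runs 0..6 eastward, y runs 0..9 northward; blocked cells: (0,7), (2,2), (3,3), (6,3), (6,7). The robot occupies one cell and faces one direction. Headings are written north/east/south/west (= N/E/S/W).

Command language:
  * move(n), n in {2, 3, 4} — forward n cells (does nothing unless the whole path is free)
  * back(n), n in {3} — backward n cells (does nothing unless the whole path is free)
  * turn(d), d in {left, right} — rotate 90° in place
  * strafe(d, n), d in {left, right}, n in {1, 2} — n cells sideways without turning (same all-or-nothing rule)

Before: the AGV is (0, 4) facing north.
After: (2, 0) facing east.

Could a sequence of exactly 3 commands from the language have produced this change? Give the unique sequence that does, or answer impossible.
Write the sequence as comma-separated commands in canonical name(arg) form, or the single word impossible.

all 1000 sequences checked — none match.

impossible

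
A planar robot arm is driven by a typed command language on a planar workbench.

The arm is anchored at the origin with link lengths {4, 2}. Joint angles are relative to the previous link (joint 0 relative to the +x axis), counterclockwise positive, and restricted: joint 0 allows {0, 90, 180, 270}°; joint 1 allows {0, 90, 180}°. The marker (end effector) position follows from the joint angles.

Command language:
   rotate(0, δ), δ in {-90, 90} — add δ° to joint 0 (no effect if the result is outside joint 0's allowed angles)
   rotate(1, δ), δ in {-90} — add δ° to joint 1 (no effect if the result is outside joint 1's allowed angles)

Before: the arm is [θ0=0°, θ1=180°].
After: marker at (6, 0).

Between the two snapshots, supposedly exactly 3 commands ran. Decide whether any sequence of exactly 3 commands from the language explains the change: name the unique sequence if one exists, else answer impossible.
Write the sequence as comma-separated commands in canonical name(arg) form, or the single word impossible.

rotate(1, -90), rotate(1, -90), rotate(1, -90)

begin: [θ0=0°, θ1=180°]
step 1 (rotate(1, -90)): [θ0=0°, θ1=90°]
step 2 (rotate(1, -90)): [θ0=0°, θ1=0°]
step 3 (rotate(1, -90)): [θ0=0°, θ1=0°]
no rival 3-sequence matches.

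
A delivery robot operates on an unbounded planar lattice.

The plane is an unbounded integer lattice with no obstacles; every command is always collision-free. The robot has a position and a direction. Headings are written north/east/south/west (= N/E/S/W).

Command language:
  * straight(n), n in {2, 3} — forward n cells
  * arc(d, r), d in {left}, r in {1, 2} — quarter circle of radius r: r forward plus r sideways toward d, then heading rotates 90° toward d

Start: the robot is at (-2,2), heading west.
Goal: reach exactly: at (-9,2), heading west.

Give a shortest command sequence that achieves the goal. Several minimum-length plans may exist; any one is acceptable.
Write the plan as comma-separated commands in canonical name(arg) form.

straight(2), straight(2), straight(3)

initial: at (-2,2), heading west
t=1 straight(2) ⇒ at (-4,2), heading west
t=2 straight(2) ⇒ at (-6,2), heading west
t=3 straight(3) ⇒ at (-9,2), heading west
no 2-step plan works, so 3 is optimal.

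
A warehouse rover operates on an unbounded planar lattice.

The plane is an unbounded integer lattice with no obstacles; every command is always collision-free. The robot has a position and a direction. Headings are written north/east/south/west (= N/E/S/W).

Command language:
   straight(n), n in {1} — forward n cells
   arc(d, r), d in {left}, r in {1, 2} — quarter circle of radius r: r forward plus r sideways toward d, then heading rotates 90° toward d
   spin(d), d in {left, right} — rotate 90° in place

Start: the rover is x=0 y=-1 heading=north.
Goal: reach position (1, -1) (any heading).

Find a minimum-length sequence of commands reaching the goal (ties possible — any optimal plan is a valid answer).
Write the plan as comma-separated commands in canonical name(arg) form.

initial: x=0 y=-1 heading=north
[1] after spin(right): x=0 y=-1 heading=east
[2] after straight(1): x=1 y=-1 heading=east
minimal: 2 command(s), checked below 2.

spin(right), straight(1)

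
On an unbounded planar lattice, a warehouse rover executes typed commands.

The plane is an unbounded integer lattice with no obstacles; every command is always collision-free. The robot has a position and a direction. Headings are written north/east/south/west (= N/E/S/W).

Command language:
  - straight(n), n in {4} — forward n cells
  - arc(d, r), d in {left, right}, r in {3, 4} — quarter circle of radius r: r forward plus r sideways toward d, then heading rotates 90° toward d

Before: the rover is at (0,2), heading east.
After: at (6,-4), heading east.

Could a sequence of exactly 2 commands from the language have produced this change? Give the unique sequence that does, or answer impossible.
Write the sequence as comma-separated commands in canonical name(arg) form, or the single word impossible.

key: still facing E at the end — net rotation zero over 2 steps
initial: at (0,2), heading east
t=1 arc(right, 3) ⇒ at (3,-1), heading south
t=2 arc(left, 3) ⇒ at (6,-4), heading east
uniquely the one of 25 2-step routes that fits.

arc(right, 3), arc(left, 3)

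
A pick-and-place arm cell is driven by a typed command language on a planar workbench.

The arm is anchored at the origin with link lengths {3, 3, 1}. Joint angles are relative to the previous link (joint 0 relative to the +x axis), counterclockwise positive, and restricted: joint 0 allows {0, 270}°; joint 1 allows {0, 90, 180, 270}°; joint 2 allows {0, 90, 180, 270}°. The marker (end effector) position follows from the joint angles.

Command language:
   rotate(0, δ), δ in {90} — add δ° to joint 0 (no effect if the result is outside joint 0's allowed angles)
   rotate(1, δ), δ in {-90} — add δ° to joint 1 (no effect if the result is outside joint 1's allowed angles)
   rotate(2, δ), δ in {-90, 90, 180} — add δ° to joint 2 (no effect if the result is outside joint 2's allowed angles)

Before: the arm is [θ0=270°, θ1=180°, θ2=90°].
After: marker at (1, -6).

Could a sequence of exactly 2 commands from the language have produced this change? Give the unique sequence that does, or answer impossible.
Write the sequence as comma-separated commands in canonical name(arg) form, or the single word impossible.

from: [θ0=270°, θ1=180°, θ2=90°]
step 1 (rotate(1, -90)): [θ0=270°, θ1=90°, θ2=90°]
step 2 (rotate(1, -90)): [θ0=270°, θ1=0°, θ2=90°]
no other 2-command option fits: unique.

rotate(1, -90), rotate(1, -90)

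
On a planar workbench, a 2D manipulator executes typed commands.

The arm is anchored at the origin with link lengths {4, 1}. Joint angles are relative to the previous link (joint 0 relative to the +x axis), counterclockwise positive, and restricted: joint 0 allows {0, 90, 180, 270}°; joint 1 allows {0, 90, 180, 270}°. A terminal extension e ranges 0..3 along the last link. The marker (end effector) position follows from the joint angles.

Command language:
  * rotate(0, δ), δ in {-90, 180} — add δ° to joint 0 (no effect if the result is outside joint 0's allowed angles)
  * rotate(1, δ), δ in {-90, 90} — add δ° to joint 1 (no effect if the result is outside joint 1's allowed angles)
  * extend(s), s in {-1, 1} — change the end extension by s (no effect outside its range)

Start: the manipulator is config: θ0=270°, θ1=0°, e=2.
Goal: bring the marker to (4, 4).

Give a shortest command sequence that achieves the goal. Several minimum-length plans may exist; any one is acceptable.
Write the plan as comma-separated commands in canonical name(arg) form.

extend(1), rotate(0, 180), rotate(1, -90)

begin: config: θ0=270°, θ1=0°, e=2
step 1 (extend(1)): config: θ0=270°, θ1=0°, e=3
step 2 (rotate(0, 180)): config: θ0=90°, θ1=0°, e=3
step 3 (rotate(1, -90)): config: θ0=90°, θ1=270°, e=3
shorter routes all fall short; 3 is best.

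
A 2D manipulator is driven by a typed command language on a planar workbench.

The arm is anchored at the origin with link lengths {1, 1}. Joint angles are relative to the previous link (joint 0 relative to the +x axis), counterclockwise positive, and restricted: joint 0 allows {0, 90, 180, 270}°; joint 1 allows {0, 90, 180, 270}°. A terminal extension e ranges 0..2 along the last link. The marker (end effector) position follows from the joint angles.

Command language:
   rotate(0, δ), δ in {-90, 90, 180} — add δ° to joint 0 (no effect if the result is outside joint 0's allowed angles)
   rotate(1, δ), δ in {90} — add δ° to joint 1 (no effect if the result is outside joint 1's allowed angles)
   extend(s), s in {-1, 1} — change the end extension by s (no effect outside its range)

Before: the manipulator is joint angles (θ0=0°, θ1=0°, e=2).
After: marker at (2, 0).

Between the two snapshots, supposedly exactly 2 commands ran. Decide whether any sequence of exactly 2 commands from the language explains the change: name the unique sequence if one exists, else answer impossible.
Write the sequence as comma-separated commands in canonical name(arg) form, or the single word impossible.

initial: joint angles (θ0=0°, θ1=0°, e=2)
step 1 (extend(-1)): joint angles (θ0=0°, θ1=0°, e=1)
step 2 (extend(-1)): joint angles (θ0=0°, θ1=0°, e=0)
all 36 alternatives checked — unique.

extend(-1), extend(-1)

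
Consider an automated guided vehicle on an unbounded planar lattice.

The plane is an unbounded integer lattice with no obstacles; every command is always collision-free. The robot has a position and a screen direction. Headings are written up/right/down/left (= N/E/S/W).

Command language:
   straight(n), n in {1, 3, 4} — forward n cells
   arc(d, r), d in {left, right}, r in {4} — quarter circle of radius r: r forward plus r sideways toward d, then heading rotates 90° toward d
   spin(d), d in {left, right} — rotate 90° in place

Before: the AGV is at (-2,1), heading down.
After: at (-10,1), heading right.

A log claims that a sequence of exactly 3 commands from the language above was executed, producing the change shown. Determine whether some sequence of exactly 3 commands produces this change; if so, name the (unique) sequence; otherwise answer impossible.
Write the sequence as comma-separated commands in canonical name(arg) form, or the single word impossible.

arc(right, 4), arc(right, 4), spin(right)

key: order matters: swapping arc(right, 4) and spin(right) lands elsewhere
start: at (-2,1), heading down
1. arc(right, 4) → at (-6,-3), heading left
2. arc(right, 4) → at (-10,1), heading up
3. spin(right) → at (-10,1), heading right
no other 3-command option fits: unique.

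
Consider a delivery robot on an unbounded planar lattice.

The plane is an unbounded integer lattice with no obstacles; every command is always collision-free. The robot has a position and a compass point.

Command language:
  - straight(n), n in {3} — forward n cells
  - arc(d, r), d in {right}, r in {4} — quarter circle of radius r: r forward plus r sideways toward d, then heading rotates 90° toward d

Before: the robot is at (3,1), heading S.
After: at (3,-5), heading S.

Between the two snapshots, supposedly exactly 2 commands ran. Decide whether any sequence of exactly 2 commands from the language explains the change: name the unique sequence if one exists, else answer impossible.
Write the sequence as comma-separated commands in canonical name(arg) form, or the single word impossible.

key: still facing S at the end — nothing in the sequence rotates
t0: at (3,1), heading S
step 1 (straight(3)): at (3,-2), heading S
step 2 (straight(3)): at (3,-5), heading S
uniquely the one of 4 2-step routes that fits.

straight(3), straight(3)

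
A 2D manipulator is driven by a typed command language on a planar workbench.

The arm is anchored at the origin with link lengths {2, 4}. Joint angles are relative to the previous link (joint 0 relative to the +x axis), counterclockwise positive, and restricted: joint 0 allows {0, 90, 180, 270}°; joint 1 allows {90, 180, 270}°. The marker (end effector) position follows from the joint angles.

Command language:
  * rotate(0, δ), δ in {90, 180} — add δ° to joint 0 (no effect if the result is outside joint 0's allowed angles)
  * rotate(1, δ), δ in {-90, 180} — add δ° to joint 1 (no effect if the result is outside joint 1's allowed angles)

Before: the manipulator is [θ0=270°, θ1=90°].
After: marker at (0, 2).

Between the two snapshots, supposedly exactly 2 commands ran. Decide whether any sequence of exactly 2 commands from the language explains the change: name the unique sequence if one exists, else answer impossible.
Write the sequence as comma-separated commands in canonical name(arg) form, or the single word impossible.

rotate(1, 180), rotate(1, -90)

key: running rotate(1, -90) before rotate(1, 180) would end elsewhere — order is forced
t0: [θ0=270°, θ1=90°]
1. rotate(1, 180) → [θ0=270°, θ1=270°]
2. rotate(1, -90) → [θ0=270°, θ1=180°]
uniquely the one of 16 2-step routes that fits.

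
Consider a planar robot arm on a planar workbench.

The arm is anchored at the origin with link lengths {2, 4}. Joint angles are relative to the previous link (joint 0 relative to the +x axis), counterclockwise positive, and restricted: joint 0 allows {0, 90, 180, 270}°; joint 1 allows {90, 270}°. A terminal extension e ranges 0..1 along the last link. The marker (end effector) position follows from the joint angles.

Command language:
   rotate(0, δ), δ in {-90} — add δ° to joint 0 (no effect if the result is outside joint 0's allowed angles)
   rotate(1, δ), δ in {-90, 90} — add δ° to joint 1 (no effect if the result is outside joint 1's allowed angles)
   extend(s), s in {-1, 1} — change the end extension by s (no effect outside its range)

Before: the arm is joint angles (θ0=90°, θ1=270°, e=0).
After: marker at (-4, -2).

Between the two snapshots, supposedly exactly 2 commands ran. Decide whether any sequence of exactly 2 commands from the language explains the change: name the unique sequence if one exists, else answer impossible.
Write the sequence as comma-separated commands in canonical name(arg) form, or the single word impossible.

begin: joint angles (θ0=90°, θ1=270°, e=0)
[1] after rotate(0, -90): joint angles (θ0=0°, θ1=270°, e=0)
[2] after rotate(0, -90): joint angles (θ0=270°, θ1=270°, e=0)
no other 2-command option fits: unique.

rotate(0, -90), rotate(0, -90)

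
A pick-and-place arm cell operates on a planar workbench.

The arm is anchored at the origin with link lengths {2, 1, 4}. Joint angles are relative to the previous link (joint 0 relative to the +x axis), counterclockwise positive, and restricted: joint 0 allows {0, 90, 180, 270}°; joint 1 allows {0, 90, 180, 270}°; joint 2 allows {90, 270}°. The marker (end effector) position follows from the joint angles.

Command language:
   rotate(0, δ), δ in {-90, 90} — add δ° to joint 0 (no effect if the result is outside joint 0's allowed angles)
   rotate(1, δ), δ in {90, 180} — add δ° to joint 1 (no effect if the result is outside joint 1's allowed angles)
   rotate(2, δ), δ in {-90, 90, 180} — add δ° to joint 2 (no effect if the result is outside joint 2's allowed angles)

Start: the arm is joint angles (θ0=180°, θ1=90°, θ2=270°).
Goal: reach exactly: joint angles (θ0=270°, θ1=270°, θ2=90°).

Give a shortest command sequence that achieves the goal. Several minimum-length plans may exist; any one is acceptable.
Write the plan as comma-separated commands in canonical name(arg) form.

begin: joint angles (θ0=180°, θ1=90°, θ2=270°)
1. rotate(2, 180) → joint angles (θ0=180°, θ1=90°, θ2=90°)
2. rotate(0, 90) → joint angles (θ0=270°, θ1=90°, θ2=90°)
3. rotate(1, 180) → joint angles (θ0=270°, θ1=270°, θ2=90°)
shorter routes all fall short; 3 is best.

rotate(2, 180), rotate(0, 90), rotate(1, 180)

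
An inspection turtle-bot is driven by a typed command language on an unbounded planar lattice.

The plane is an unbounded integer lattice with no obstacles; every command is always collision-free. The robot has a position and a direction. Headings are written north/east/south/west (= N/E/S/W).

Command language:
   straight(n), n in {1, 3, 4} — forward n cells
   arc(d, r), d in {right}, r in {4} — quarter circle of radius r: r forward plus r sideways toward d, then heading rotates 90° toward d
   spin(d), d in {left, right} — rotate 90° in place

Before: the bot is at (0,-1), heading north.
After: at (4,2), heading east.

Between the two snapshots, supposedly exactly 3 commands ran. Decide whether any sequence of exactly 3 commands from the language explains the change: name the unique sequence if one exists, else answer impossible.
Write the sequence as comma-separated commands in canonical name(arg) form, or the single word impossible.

key: cell and facing (now E) both changed — the 3 commands mix motion and turning
from: at (0,-1), heading north
1. straight(3) → at (0,2), heading north
2. spin(right) → at (0,2), heading east
3. straight(4) → at (4,2), heading east
no rival 3-sequence matches.

straight(3), spin(right), straight(4)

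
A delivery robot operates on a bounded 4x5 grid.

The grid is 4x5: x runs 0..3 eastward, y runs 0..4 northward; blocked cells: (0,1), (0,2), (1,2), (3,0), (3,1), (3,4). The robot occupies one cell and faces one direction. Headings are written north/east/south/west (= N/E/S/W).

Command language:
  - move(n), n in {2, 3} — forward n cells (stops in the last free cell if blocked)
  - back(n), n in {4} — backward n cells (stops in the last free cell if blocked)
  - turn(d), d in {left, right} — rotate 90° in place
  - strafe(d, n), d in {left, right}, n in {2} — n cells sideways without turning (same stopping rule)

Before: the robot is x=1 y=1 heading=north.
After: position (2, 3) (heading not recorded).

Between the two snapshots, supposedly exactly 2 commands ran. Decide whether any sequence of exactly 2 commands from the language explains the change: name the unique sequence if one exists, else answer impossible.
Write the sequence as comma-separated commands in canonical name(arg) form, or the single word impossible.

key: strafe(right, 2) is stopped early by the blocked cell at (3,1)
t0: x=1 y=1 heading=north
1. strafe(right, 2) → x=2 y=1 heading=north
2. move(2) → x=2 y=3 heading=north
no rival 2-sequence matches.

strafe(right, 2), move(2)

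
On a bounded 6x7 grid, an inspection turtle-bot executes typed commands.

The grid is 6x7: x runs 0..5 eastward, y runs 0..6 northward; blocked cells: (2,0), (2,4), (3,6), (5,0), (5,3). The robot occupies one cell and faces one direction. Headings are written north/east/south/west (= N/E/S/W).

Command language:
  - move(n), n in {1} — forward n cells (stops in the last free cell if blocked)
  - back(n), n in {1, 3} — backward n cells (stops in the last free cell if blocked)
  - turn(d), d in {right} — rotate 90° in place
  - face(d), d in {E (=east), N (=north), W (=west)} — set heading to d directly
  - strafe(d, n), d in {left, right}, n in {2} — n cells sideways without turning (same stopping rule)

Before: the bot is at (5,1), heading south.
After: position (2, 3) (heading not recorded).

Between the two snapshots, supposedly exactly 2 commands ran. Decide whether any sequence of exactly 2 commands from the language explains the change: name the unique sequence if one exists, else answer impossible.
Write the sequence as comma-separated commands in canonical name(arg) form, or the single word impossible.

checked all 2-command options: none fits.

impossible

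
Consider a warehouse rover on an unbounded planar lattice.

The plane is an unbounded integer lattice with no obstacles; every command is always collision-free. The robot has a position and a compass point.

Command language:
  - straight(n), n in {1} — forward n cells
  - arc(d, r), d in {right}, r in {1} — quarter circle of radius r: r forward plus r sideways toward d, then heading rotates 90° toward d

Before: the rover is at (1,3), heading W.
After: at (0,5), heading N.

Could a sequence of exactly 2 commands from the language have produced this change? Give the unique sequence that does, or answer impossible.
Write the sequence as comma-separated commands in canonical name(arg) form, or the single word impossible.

arc(right, 1), straight(1)

key: cell and facing (now N) both changed — the 2 commands mix motion and turning
start: at (1,3), heading W
1. arc(right, 1) → at (0,4), heading N
2. straight(1) → at (0,5), heading N
uniquely the one of 4 2-step routes that fits.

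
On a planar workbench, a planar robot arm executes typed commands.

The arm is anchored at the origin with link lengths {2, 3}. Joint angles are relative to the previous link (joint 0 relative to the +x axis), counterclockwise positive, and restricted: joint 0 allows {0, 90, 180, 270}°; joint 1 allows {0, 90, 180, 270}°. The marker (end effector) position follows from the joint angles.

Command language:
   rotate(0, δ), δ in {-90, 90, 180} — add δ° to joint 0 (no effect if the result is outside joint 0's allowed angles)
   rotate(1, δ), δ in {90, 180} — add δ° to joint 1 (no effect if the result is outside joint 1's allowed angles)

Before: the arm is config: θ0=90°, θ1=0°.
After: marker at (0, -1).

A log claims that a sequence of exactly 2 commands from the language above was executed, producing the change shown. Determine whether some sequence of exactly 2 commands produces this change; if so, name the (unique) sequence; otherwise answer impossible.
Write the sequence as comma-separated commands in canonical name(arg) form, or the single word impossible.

t0: config: θ0=90°, θ1=0°
step 1 (rotate(1, 90)): config: θ0=90°, θ1=90°
step 2 (rotate(1, 90)): config: θ0=90°, θ1=180°
no rival 2-sequence matches.

rotate(1, 90), rotate(1, 90)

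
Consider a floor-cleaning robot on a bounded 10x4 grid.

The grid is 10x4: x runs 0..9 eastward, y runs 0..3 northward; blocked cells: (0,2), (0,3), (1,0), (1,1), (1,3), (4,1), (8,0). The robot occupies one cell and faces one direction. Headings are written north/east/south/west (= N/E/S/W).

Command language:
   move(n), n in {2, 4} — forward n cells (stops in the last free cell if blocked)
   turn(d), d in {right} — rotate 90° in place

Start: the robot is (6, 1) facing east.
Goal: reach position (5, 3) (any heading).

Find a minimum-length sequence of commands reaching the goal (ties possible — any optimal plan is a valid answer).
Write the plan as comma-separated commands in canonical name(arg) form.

t0: (6, 1) facing east
[1] after turn(right): (6, 1) facing south
[2] after turn(right): (6, 1) facing west
[3] after move(4): (5, 1) facing west
[4] after turn(right): (5, 1) facing north
[5] after move(4): (5, 3) facing north
nothing shorter than 5 reaches the goal.

turn(right), turn(right), move(4), turn(right), move(4)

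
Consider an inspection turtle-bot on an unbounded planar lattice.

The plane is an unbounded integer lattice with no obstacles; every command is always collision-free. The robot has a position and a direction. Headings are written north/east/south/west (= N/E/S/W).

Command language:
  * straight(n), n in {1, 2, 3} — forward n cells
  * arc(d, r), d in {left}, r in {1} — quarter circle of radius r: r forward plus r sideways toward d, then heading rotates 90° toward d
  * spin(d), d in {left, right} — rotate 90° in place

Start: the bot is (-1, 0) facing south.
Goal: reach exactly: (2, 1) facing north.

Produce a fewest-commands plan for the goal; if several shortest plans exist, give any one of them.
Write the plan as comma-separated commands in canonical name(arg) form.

spin(left), straight(2), arc(left, 1)

begin: (-1, 0) facing south
step 1 (spin(left)): (-1, 0) facing east
step 2 (straight(2)): (1, 0) facing east
step 3 (arc(left, 1)): (2, 1) facing north
nothing shorter than 3 reaches the goal.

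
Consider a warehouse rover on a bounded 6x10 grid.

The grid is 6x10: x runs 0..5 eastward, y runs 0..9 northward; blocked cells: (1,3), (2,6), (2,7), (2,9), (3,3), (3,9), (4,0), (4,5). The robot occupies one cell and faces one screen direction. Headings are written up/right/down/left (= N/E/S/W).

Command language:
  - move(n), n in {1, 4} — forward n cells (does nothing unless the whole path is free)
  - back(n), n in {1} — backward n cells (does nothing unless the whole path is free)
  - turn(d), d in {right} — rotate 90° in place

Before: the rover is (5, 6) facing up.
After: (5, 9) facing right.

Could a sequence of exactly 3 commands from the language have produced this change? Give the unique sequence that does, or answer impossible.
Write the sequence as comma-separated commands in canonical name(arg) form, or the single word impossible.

key: running turn(right) before back(1) would end elsewhere — order is forced
start: (5, 6) facing up
t=1 back(1) ⇒ (5, 5) facing up
t=2 move(4) ⇒ (5, 9) facing up
t=3 turn(right) ⇒ (5, 9) facing right
all 64 alternatives checked — unique.

back(1), move(4), turn(right)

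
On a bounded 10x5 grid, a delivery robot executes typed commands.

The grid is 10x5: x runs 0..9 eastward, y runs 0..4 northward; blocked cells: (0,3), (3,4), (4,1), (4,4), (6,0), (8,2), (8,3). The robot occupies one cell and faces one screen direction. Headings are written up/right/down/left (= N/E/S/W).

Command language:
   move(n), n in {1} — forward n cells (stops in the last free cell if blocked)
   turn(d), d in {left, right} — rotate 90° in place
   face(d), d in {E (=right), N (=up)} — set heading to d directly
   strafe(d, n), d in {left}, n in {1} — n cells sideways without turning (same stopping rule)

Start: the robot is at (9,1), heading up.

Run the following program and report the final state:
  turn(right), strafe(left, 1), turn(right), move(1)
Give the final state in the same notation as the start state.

initial: at (9,1), heading up
1. turn(right) → at (9,1), heading right
2. strafe(left, 1) → at (9,2), heading right
3. turn(right) → at (9,2), heading down
4. move(1) → at (9,1), heading down

at (9,1), heading down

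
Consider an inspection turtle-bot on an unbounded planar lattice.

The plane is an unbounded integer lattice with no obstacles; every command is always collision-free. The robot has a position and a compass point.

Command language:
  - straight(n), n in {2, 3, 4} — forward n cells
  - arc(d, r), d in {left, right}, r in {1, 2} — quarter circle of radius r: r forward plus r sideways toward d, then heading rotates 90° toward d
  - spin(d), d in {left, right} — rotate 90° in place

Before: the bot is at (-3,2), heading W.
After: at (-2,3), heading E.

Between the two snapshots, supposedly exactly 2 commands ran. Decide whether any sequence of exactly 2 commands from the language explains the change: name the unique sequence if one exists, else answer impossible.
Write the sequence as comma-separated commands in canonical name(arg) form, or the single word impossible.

spin(right), arc(right, 1)

key: running arc(right, 1) before spin(right) would end elsewhere — order is forced
t0: at (-3,2), heading W
1. spin(right) → at (-3,2), heading N
2. arc(right, 1) → at (-2,3), heading E
no rival 2-sequence matches.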